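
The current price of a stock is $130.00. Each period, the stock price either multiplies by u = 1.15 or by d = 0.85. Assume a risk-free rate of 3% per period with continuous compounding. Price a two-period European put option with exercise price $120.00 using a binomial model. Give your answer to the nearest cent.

Risk-neutral probability p = (e^0.03 − 0.85)/(1.15 − 0.85) = 0.1805/0.3000 = 0.6015
Terminal stock prices: S_uu = 171.9, S_ud = 127.1, S_dd = 93.92
Terminal payoffs (K − S): max(-51.92, 0) = 0, max(-7.075, 0) = 0, max(26.08, 0) = 26.08
Node u (S = 149.5): V_u = e^(−0.03)·[0.6015·0.0000 + 0.3985·0.0000] = 0.0000
Node d (S = 110.5): V_d = e^(−0.03)·[0.6015·0.0000 + 0.3985·26.0750] = 10.0834
Node 0 (S = 130): V_0 = e^(−0.03)·[0.6015·0.0000 + 0.3985·10.0834] = 3.8993

$3.90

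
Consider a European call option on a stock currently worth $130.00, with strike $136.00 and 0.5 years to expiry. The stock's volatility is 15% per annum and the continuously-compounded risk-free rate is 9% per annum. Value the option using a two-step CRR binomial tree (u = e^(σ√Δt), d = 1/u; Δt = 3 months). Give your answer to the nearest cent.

$5.76

CRR parameters: u = e^(σ√Δt) = e^(0.15·√0.25) = 1.0779, d = 1/u = 0.9277
Per-period rate: rΔt = 0.09·0.25 = 0.0225, so R = e^0.0225 = 1.0228
Risk-neutral probability p = (e^0.0225 − 0.9277)/(1.0779 − 0.9277) = 0.0950/0.1501 = 0.6328
Terminal stock prices: S_uu = 151, S_ud = 130, S_dd = 111.9
Terminal payoffs (S − K): max(15.04, 0) = 15.04, max(-6, 0) = 0, max(-24.11, 0) = 0
Node u (S = 140.1): V_u = e^(−0.0225)·[0.6328·15.0385 + 0.3672·0.0000] = 9.3049
Node d (S = 120.6): V_d = e^(−0.0225)·[0.6328·0.0000 + 0.3672·0.0000] = 0.0000
Node 0 (S = 130): V_0 = e^(−0.0225)·[0.6328·9.3049 + 0.3672·0.0000] = 5.7573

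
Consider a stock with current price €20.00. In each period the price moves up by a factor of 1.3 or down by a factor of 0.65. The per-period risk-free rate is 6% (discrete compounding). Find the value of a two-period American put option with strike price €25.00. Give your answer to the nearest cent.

Risk-neutral probability p = (1 + 0.06 − 0.65)/(1.3 − 0.65) = 0.4100/0.6500 = 0.6308
Terminal stock prices: S_uu = 33.8, S_ud = 16.9, S_dd = 8.45
Terminal payoffs (K − S): max(-8.8, 0) = 0, max(8.1, 0) = 8.1, max(16.55, 0) = 16.55
Node u (S = 26): continuation = 1/1.06·[0.6308·0.0000 + 0.3692·8.1000] = 2.8215; exercise value = 0.0000 ≤ continuation, so V_u = 2.8215
Node d (S = 13): continuation = 1/1.06·[0.6308·8.1000 + 0.3692·16.5500] = 10.5849; exercise value = 12.0000 > continuation, so V_d = 12.0000 (exercise)
Node 0 (S = 20): continuation = 1/1.06·[0.6308·2.8215 + 0.3692·12.0000] = 5.8589; exercise value = 5.0000 ≤ continuation, so V_0 = 5.8589

€5.86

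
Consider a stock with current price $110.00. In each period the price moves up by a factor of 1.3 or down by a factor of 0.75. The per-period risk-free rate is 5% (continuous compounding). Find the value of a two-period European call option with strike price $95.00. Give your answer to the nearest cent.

$30.17

Risk-neutral probability p = (e^0.05 − 0.75)/(1.3 − 0.75) = 0.3013/0.5500 = 0.5478
Terminal stock prices: S_uu = 185.9, S_ud = 107.2, S_dd = 61.88
Terminal payoffs (S − K): max(90.9, 0) = 90.9, max(12.25, 0) = 12.25, max(-33.12, 0) = 0
Node u (S = 143): V_u = e^(−0.05)·[0.5478·90.9000 + 0.4522·12.2500] = 52.6332
Node d (S = 82.5): V_d = e^(−0.05)·[0.5478·12.2500 + 0.4522·0.0000] = 6.3829
Node 0 (S = 110): V_0 = e^(−0.05)·[0.5478·52.6332 + 0.4522·6.3829] = 30.1703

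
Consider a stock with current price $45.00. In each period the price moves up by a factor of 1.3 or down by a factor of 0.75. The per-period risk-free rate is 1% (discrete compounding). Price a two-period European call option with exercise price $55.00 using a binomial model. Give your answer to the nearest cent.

Risk-neutral probability p = (1 + 0.01 − 0.75)/(1.3 − 0.75) = 0.2600/0.5500 = 0.4727
Terminal stock prices: S_uu = 76.05, S_ud = 43.88, S_dd = 25.31
Terminal payoffs (S − K): max(21.05, 0) = 21.05, max(-11.12, 0) = 0, max(-29.69, 0) = 0
Node u (S = 58.5): V_u = 1/1.01·[0.4727·21.0500 + 0.5273·0.0000] = 9.8524
Node d (S = 33.75): V_d = 1/1.01·[0.4727·0.0000 + 0.5273·0.0000] = 0.0000
Node 0 (S = 45): V_0 = 1/1.01·[0.4727·9.8524 + 0.5273·0.0000] = 4.6114

$4.61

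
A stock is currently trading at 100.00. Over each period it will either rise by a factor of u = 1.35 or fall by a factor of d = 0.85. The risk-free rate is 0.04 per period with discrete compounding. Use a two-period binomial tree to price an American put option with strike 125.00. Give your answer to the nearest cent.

Risk-neutral probability p = (1 + 0.04 − 0.85)/(1.35 − 0.85) = 0.1900/0.5000 = 0.3800
Terminal stock prices: S_uu = 182.3, S_ud = 114.8, S_dd = 72.25
Terminal payoffs (K − S): max(-57.25, 0) = 0, max(10.25, 0) = 10.25, max(52.75, 0) = 52.75
Node u (S = 135): continuation = 1/1.04·[0.3800·0.0000 + 0.6200·10.2500] = 6.1106; exercise value = 0.0000 ≤ continuation, so V_u = 6.1106
Node d (S = 85): continuation = 1/1.04·[0.3800·10.2500 + 0.6200·52.7500] = 35.1923; exercise value = 40.0000 > continuation, so V_d = 40.0000 (exercise)
Node 0 (S = 100): continuation = 1/1.04·[0.3800·6.1106 + 0.6200·40.0000] = 26.0789; exercise value = 25.0000 ≤ continuation, so V_0 = 26.0789

26.08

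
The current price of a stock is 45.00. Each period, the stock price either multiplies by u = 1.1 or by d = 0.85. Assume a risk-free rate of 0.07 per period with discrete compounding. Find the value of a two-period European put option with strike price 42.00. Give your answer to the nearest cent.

0.12

Risk-neutral probability p = (1 + 0.07 − 0.85)/(1.1 − 0.85) = 0.2200/0.2500 = 0.8800
Terminal stock prices: S_uu = 54.45, S_ud = 42.08, S_dd = 32.51
Terminal payoffs (K − S): max(-12.45, 0) = 0, max(-0.075, 0) = 0, max(9.488, 0) = 9.488
Node u (S = 49.5): V_u = 1/1.07·[0.8800·0.0000 + 0.1200·0.0000] = 0.0000
Node d (S = 38.25): V_d = 1/1.07·[0.8800·0.0000 + 0.1200·9.4875] = 1.0640
Node 0 (S = 45): V_0 = 1/1.07·[0.8800·0.0000 + 0.1200·1.0640] = 0.1193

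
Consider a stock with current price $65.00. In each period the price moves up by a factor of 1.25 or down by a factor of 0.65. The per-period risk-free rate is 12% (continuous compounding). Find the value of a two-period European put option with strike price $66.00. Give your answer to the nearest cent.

Risk-neutral probability p = (e^0.12 − 0.65)/(1.25 − 0.65) = 0.4775/0.6000 = 0.7958
Terminal stock prices: S_uu = 101.6, S_ud = 52.81, S_dd = 27.46
Terminal payoffs (K − S): max(-35.56, 0) = 0, max(13.19, 0) = 13.19, max(38.54, 0) = 38.54
Node u (S = 81.25): V_u = e^(−0.12)·[0.7958·0.0000 + 0.2042·13.1875] = 2.3880
Node d (S = 42.25): V_d = e^(−0.12)·[0.7958·13.1875 + 0.2042·38.5375] = 16.2867
Node 0 (S = 65): V_0 = e^(−0.12)·[0.7958·2.3880 + 0.2042·16.2867] = 4.6348

$4.63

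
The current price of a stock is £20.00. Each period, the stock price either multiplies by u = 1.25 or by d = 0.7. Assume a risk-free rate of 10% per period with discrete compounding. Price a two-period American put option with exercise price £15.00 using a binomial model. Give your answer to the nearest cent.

£0.32

Risk-neutral probability p = (1 + 0.1 − 0.7)/(1.25 − 0.7) = 0.4000/0.5500 = 0.7273
Terminal stock prices: S_uu = 31.25, S_ud = 17.5, S_dd = 9.8
Terminal payoffs (K − S): max(-16.25, 0) = 0, max(-2.5, 0) = 0, max(5.2, 0) = 5.2
Node u (S = 25): continuation = 1/1.1·[0.7273·0.0000 + 0.2727·0.0000] = 0.0000; exercise value = 0.0000 ≤ continuation, so V_u = 0.0000
Node d (S = 14): continuation = 1/1.1·[0.7273·0.0000 + 0.2727·5.2000] = 1.2893; exercise value = 1.0000 ≤ continuation, so V_d = 1.2893
Node 0 (S = 20): continuation = 1/1.1·[0.7273·0.0000 + 0.2727·1.2893] = 0.3197; exercise value = 0.0000 ≤ continuation, so V_0 = 0.3197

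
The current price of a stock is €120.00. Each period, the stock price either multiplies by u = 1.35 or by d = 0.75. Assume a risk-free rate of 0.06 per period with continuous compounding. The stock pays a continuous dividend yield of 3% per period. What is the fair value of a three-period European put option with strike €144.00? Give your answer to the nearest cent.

€29.35

Per-period risk-free factor R = e^0.06 = 1.0618; dividend-adjusted growth = e^(0.06−0.03) = 1.0305.
Risk-neutral probability p = (1.0305 − 0.75)/(1.35 − 0.75) = 0.2805/0.6000 = 0.4674
Terminal stock prices: S_uuu = 295.2, S_uud = 164, S_udd = 91.12, S_ddd = 50.62
Terminal payoffs (K − S): max(-151.2, 0) = 0, max(-20.03, 0) = 0, max(52.88, 0) = 52.88, max(93.38, 0) = 93.38
Node uu (S = 218.7): V_uu = e^(−0.06)·[0.4674·0.0000 + 0.5326·0.0000] = 0.0000
Node ud (S = 121.5): V_ud = e^(−0.06)·[0.4674·0.0000 + 0.5326·52.8750] = 26.5200
Node dd (S = 67.5): V_dd = e^(−0.06)·[0.4674·52.8750 + 0.5326·93.3750] = 70.1090
Node u (S = 162): V_u = e^(−0.06)·[0.4674·0.0000 + 0.5326·26.5200] = 13.3014
Node d (S = 90): V_d = e^(−0.06)·[0.4674·26.5200 + 0.5326·70.1090] = 46.8382
Node 0 (S = 120): V_0 = e^(−0.06)·[0.4674·13.3014 + 0.5326·46.8382] = 29.3475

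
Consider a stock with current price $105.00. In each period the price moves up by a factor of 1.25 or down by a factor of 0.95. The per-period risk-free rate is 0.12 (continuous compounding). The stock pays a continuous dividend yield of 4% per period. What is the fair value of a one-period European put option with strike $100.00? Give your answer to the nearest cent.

Per-period risk-free factor R = e^0.12 = 1.1275; dividend-adjusted growth = e^(0.12−0.04) = 1.0833.
Risk-neutral probability p = (1.0833 − 0.95)/(1.25 − 0.95) = 0.1333/0.3000 = 0.4443
Terminal stock prices: S_u = 131.2, S_d = 99.75
Terminal payoffs (K − S): max(-31.25, 0) = 0, max(0.25, 0) = 0.25
Node 0 (S = 105): V_0 = e^(−0.12)·[0.4443·0.0000 + 0.5557·0.2500] = 0.1232

$0.12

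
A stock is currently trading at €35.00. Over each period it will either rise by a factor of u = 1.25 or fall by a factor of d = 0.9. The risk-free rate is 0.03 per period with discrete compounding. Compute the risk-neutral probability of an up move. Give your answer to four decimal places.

p = 0.3714

Risk-neutral probability p = (1 + 0.03 − 0.9)/(1.25 − 0.9) = 0.1300/0.3500 = 0.3714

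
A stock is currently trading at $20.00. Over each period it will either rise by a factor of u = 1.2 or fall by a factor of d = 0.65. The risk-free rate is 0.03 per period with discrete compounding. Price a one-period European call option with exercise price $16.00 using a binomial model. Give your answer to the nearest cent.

Risk-neutral probability p = (1 + 0.03 − 0.65)/(1.2 − 0.65) = 0.3800/0.5500 = 0.6909
Terminal stock prices: S_u = 24, S_d = 13
Terminal payoffs (S − K): max(8, 0) = 8, max(-3, 0) = 0
Node 0 (S = 20): V_0 = 1/1.03·[0.6909·8.0000 + 0.3091·0.0000] = 5.3663

$5.37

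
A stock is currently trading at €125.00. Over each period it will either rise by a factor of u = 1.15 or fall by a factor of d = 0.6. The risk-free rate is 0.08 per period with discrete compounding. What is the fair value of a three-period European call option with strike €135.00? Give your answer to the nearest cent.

€29.08

Risk-neutral probability p = (1 + 0.08 − 0.6)/(1.15 − 0.6) = 0.4800/0.5500 = 0.8727
Terminal stock prices: S_uuu = 190.1, S_uud = 99.19, S_udd = 51.75, S_ddd = 27
Terminal payoffs (S − K): max(55.11, 0) = 55.11, max(-35.81, 0) = 0, max(-83.25, 0) = 0, max(-108, 0) = 0
Node uu (S = 165.3): V_uu = 1/1.08·[0.8727·55.1094 + 0.1273·0.0000] = 44.5328
Node ud (S = 86.25): V_ud = 1/1.08·[0.8727·0.0000 + 0.1273·0.0000] = 0.0000
Node dd (S = 45): V_dd = 1/1.08·[0.8727·0.0000 + 0.1273·0.0000] = 0.0000
Node u (S = 143.8): V_u = 1/1.08·[0.8727·44.5328 + 0.1273·0.0000] = 35.9861
Node d (S = 75): V_d = 1/1.08·[0.8727·0.0000 + 0.1273·0.0000] = 0.0000
Node 0 (S = 125): V_0 = 1/1.08·[0.8727·35.9861 + 0.1273·0.0000] = 29.0797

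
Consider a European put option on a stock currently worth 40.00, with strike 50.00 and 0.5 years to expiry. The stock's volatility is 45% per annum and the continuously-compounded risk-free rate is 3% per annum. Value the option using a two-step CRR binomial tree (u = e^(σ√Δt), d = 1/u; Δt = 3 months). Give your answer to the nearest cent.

11.92

CRR parameters: u = e^(σ√Δt) = e^(0.45·√0.25) = 1.2523, d = 1/u = 0.7985
Per-period rate: rΔt = 0.03·0.25 = 0.0075, so R = e^0.0075 = 1.0075
Risk-neutral probability p = (e^0.0075 − 0.7985)/(1.2523 − 0.7985) = 0.2090/0.4538 = 0.4606
Terminal stock prices: S_uu = 62.73, S_ud = 40, S_dd = 25.51
Terminal payoffs (K − S): max(-12.73, 0) = 0, max(10, 0) = 10, max(24.49, 0) = 24.49
Node u (S = 50.09): V_u = e^(−0.0075)·[0.4606·0.0000 + 0.5394·10.0000] = 5.3539
Node d (S = 31.94): V_d = e^(−0.0075)·[0.4606·10.0000 + 0.5394·24.4949] = 17.6858
Node 0 (S = 40): V_0 = e^(−0.0075)·[0.4606·5.3539 + 0.5394·17.6858] = 11.9163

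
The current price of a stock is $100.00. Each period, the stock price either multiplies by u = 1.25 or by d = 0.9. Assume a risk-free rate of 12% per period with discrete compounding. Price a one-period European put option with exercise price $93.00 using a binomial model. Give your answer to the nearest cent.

$0.99

Risk-neutral probability p = (1 + 0.12 − 0.9)/(1.25 − 0.9) = 0.2200/0.3500 = 0.6286
Terminal stock prices: S_u = 125, S_d = 90
Terminal payoffs (K − S): max(-32, 0) = 0, max(3, 0) = 3
Node 0 (S = 100): V_0 = 1/1.12·[0.6286·0.0000 + 0.3714·3.0000] = 0.9949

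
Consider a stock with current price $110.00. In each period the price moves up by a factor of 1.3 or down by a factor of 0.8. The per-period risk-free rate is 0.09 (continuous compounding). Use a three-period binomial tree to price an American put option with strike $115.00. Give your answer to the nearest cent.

Risk-neutral probability p = (e^0.09 − 0.8)/(1.3 − 0.8) = 0.2942/0.5000 = 0.5883
Terminal stock prices: S_uuu = 241.7, S_uud = 148.7, S_udd = 91.52, S_ddd = 56.32
Terminal payoffs (K − S): max(-126.7, 0) = 0, max(-33.72, 0) = 0, max(23.48, 0) = 23.48, max(58.68, 0) = 58.68
Node uu (S = 185.9): continuation = e^(−0.09)·[0.5883·0.0000 + 0.4117·0.0000] = 0.0000; exercise value = 0.0000 ≤ continuation, so V_uu = 0.0000
Node ud (S = 114.4): continuation = e^(−0.09)·[0.5883·0.0000 + 0.4117·23.4800] = 8.8337; exercise value = 0.6000 ≤ continuation, so V_ud = 8.8337
Node dd (S = 70.4): continuation = e^(−0.09)·[0.5883·23.4800 + 0.4117·58.6800] = 34.7021; exercise value = 44.6000 > continuation, so V_dd = 44.6000 (exercise)
Node u (S = 143): continuation = e^(−0.09)·[0.5883·0.0000 + 0.4117·8.8337] = 3.3234; exercise value = 0.0000 ≤ continuation, so V_u = 3.3234
Node d (S = 88): continuation = e^(−0.09)·[0.5883·8.8337 + 0.4117·44.6000] = 21.5294; exercise value = 27.0000 > continuation, so V_d = 27.0000 (exercise)
Node 0 (S = 110): continuation = e^(−0.09)·[0.5883·3.3234 + 0.4117·27.0000] = 11.9450; exercise value = 5.0000 ≤ continuation, so V_0 = 11.9450

$11.95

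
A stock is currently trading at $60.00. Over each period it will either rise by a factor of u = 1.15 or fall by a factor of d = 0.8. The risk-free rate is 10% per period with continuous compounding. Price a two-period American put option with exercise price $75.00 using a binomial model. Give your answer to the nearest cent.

$15.00

Risk-neutral probability p = (e^0.1 − 0.8)/(1.15 − 0.8) = 0.3052/0.3500 = 0.8719
Terminal stock prices: S_uu = 79.35, S_ud = 55.2, S_dd = 38.4
Terminal payoffs (K − S): max(-4.35, 0) = 0, max(19.8, 0) = 19.8, max(36.6, 0) = 36.6
Node u (S = 69): continuation = e^(−0.1)·[0.8719·0.0000 + 0.1281·19.8000] = 2.2947; exercise value = 6.0000 > continuation, so V_u = 6.0000 (exercise)
Node d (S = 48): continuation = e^(−0.1)·[0.8719·19.8000 + 0.1281·36.6000] = 19.8628; exercise value = 27.0000 > continuation, so V_d = 27.0000 (exercise)
Node 0 (S = 60): continuation = e^(−0.1)·[0.8719·6.0000 + 0.1281·27.0000] = 7.8628; exercise value = 15.0000 > continuation, so V_0 = 15.0000 (exercise)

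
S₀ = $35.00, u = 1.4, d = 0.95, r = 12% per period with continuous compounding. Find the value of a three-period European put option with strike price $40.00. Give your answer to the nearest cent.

$1.55

Risk-neutral probability p = (e^0.12 − 0.95)/(1.4 − 0.95) = 0.1775/0.4500 = 0.3944
Terminal stock prices: S_uuu = 96.04, S_uud = 65.17, S_udd = 44.22, S_ddd = 30.01
Terminal payoffs (K − S): max(-56.04, 0) = 0, max(-25.17, 0) = 0, max(-4.222, 0) = 0, max(9.992, 0) = 9.992
Node uu (S = 68.6): V_uu = e^(−0.12)·[0.3944·0.0000 + 0.6056·0.0000] = 0.0000
Node ud (S = 46.55): V_ud = e^(−0.12)·[0.3944·0.0000 + 0.6056·0.0000] = 0.0000
Node dd (S = 31.59): V_dd = e^(−0.12)·[0.3944·0.0000 + 0.6056·9.9919] = 5.3665
Node u (S = 49): V_u = e^(−0.12)·[0.3944·0.0000 + 0.6056·0.0000] = 0.0000
Node d (S = 33.25): V_d = e^(−0.12)·[0.3944·0.0000 + 0.6056·5.3665] = 2.8823
Node 0 (S = 35): V_0 = e^(−0.12)·[0.3944·0.0000 + 0.6056·2.8823] = 1.5480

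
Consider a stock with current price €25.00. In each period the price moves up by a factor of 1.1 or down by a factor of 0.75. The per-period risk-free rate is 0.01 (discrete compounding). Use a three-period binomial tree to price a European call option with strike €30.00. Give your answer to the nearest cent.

€1.30

Risk-neutral probability p = (1 + 0.01 − 0.75)/(1.1 − 0.75) = 0.2600/0.3500 = 0.7429
Terminal stock prices: S_uuu = 33.28, S_uud = 22.69, S_udd = 15.47, S_ddd = 10.55
Terminal payoffs (S − K): max(3.275, 0) = 3.275, max(-7.312, 0) = 0, max(-14.53, 0) = 0, max(-19.45, 0) = 0
Node uu (S = 30.25): V_uu = 1/1.01·[0.7429·3.2750 + 0.2571·0.0000] = 2.4088
Node ud (S = 20.63): V_ud = 1/1.01·[0.7429·0.0000 + 0.2571·0.0000] = 0.0000
Node dd (S = 14.06): V_dd = 1/1.01·[0.7429·0.0000 + 0.2571·0.0000] = 0.0000
Node u (S = 27.5): V_u = 1/1.01·[0.7429·2.4088 + 0.2571·0.0000] = 1.7717
Node d (S = 18.75): V_d = 1/1.01·[0.7429·0.0000 + 0.2571·0.0000] = 0.0000
Node 0 (S = 25): V_0 = 1/1.01·[0.7429·1.7717 + 0.2571·0.0000] = 1.3031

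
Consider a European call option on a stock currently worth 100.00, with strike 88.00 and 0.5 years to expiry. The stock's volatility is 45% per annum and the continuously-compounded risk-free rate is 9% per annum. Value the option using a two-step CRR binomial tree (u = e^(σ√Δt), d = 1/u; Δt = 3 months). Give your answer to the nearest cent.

CRR parameters: u = e^(σ√Δt) = e^(0.45·√0.25) = 1.2523, d = 1/u = 0.7985
Per-period rate: rΔt = 0.09·0.25 = 0.0225, so R = e^0.0225 = 1.0228
Risk-neutral probability p = (e^0.0225 − 0.7985)/(1.2523 − 0.7985) = 0.2242/0.4538 = 0.4941
Terminal stock prices: S_uu = 156.8, S_ud = 100, S_dd = 63.76
Terminal payoffs (S − K): max(68.83, 0) = 68.83, max(12, 0) = 12, max(-24.24, 0) = 0
Node u (S = 125.2): V_u = e^(−0.0225)·[0.4941·68.8312 + 0.5059·12.0000] = 39.1902
Node d (S = 79.85): V_d = e^(−0.0225)·[0.4941·12.0000 + 0.5059·0.0000] = 5.7976
Node 0 (S = 100): V_0 = e^(−0.0225)·[0.4941·39.1902 + 0.5059·5.7976] = 21.8017

21.80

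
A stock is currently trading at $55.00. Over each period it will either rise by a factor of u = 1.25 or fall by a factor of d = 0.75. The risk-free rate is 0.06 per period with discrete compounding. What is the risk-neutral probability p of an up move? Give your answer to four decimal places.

p = 0.6200

Risk-neutral probability p = (1 + 0.06 − 0.75)/(1.25 − 0.75) = 0.3100/0.5000 = 0.6200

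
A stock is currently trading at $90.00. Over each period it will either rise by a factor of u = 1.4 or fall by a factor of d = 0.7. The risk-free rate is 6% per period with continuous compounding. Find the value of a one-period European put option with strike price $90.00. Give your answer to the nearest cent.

Risk-neutral probability p = (e^0.06 − 0.7)/(1.4 − 0.7) = 0.3618/0.7000 = 0.5169
Terminal stock prices: S_u = 126, S_d = 63
Terminal payoffs (K − S): max(-36, 0) = 0, max(27, 0) = 27
Node 0 (S = 90): V_0 = e^(−0.06)·[0.5169·0.0000 + 0.4831·27.0000] = 12.2839

$12.28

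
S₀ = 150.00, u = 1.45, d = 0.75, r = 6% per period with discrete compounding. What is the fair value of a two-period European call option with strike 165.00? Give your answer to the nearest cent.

26.25

Risk-neutral probability p = (1 + 0.06 − 0.75)/(1.45 − 0.75) = 0.3100/0.7000 = 0.4429
Terminal stock prices: S_uu = 315.4, S_ud = 163.1, S_dd = 84.38
Terminal payoffs (S − K): max(150.4, 0) = 150.4, max(-1.875, 0) = 0, max(-80.62, 0) = 0
Node u (S = 217.5): V_u = 1/1.06·[0.4429·150.3750 + 0.5571·0.0000] = 62.8251
Node d (S = 112.5): V_d = 1/1.06·[0.4429·0.0000 + 0.5571·0.0000] = 0.0000
Node 0 (S = 150): V_0 = 1/1.06·[0.4429·62.8251 + 0.5571·0.0000] = 26.2477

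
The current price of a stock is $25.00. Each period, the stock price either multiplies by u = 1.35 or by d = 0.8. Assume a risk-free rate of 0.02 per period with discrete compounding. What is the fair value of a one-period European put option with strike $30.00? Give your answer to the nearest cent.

$5.88

Risk-neutral probability p = (1 + 0.02 − 0.8)/(1.35 − 0.8) = 0.2200/0.5500 = 0.4000
Terminal stock prices: S_u = 33.75, S_d = 20
Terminal payoffs (K − S): max(-3.75, 0) = 0, max(10, 0) = 10
Node 0 (S = 25): V_0 = 1/1.02·[0.4000·0.0000 + 0.6000·10.0000] = 5.8824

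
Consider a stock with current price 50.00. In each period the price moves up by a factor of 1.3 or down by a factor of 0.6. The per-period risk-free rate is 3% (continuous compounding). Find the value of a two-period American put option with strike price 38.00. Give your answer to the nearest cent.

2.99

Risk-neutral probability p = (e^0.03 − 0.6)/(1.3 − 0.6) = 0.4305/0.7000 = 0.6149
Terminal stock prices: S_uu = 84.5, S_ud = 39, S_dd = 18
Terminal payoffs (K − S): max(-46.5, 0) = 0, max(-1, 0) = 0, max(20, 0) = 20
Node u (S = 65): continuation = e^(−0.03)·[0.6149·0.0000 + 0.3851·0.0000] = 0.0000; exercise value = 0.0000 ≤ continuation, so V_u = 0.0000
Node d (S = 30): continuation = e^(−0.03)·[0.6149·0.0000 + 0.3851·20.0000] = 7.4737; exercise value = 8.0000 > continuation, so V_d = 8.0000 (exercise)
Node 0 (S = 50): continuation = e^(−0.03)·[0.6149·0.0000 + 0.3851·8.0000] = 2.9895; exercise value = 0.0000 ≤ continuation, so V_0 = 2.9895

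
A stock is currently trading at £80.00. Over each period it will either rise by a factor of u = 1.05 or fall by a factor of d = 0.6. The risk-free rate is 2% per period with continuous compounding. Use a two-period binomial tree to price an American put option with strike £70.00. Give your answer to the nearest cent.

Risk-neutral probability p = (e^0.02 − 0.6)/(1.05 − 0.6) = 0.4202/0.4500 = 0.9338
Terminal stock prices: S_uu = 88.2, S_ud = 50.4, S_dd = 28.8
Terminal payoffs (K − S): max(-18.2, 0) = 0, max(19.6, 0) = 19.6, max(41.2, 0) = 41.2
Node u (S = 84): continuation = e^(−0.02)·[0.9338·0.0000 + 0.0662·19.6000] = 1.2722; exercise value = 0.0000 ≤ continuation, so V_u = 1.2722
Node d (S = 48): continuation = e^(−0.02)·[0.9338·19.6000 + 0.0662·41.2000] = 20.6139; exercise value = 22.0000 > continuation, so V_d = 22.0000 (exercise)
Node 0 (S = 80): continuation = e^(−0.02)·[0.9338·1.2722 + 0.0662·22.0000] = 2.5924; exercise value = 0.0000 ≤ continuation, so V_0 = 2.5924

£2.59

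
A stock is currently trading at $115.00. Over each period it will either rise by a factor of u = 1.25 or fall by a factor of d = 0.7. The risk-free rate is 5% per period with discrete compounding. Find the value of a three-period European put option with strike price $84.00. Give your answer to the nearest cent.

Risk-neutral probability p = (1 + 0.05 − 0.7)/(1.25 − 0.7) = 0.3500/0.5500 = 0.6364
Terminal stock prices: S_uuu = 224.6, S_uud = 125.8, S_udd = 70.44, S_ddd = 39.44
Terminal payoffs (K − S): max(-140.6, 0) = 0, max(-41.78, 0) = 0, max(13.56, 0) = 13.56, max(44.56, 0) = 44.56
Node uu (S = 179.7): V_uu = 1/1.05·[0.6364·0.0000 + 0.3636·0.0000] = 0.0000
Node ud (S = 100.6): V_ud = 1/1.05·[0.6364·0.0000 + 0.3636·13.5625] = 4.6970
Node dd (S = 56.35): V_dd = 1/1.05·[0.6364·13.5625 + 0.3636·44.5550] = 23.6500
Node u (S = 143.8): V_u = 1/1.05·[0.6364·0.0000 + 0.3636·4.6970] = 1.6267
Node d (S = 80.5): V_d = 1/1.05·[0.6364·4.6970 + 0.3636·23.6500] = 11.0371
Node 0 (S = 115): V_0 = 1/1.05·[0.6364·1.6267 + 0.3636·11.0371] = 4.8082

$4.81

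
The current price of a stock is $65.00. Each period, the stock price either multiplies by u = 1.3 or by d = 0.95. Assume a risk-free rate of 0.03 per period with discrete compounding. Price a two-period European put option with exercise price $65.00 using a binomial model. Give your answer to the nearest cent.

Risk-neutral probability p = (1 + 0.03 − 0.95)/(1.3 − 0.95) = 0.0800/0.3500 = 0.2286
Terminal stock prices: S_uu = 109.9, S_ud = 80.27, S_dd = 58.66
Terminal payoffs (K − S): max(-44.85, 0) = 0, max(-15.27, 0) = 0, max(6.337, 0) = 6.337
Node u (S = 84.5): V_u = 1/1.03·[0.2286·0.0000 + 0.7714·0.0000] = 0.0000
Node d (S = 61.75): V_d = 1/1.03·[0.2286·0.0000 + 0.7714·6.3375] = 4.7465
Node 0 (S = 65): V_0 = 1/1.03·[0.2286·0.0000 + 0.7714·4.7465] = 3.5550

$3.55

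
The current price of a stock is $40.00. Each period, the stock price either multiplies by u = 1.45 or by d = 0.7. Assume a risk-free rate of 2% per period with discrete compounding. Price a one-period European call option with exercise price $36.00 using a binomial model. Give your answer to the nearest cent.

Risk-neutral probability p = (1 + 0.02 − 0.7)/(1.45 − 0.7) = 0.3200/0.7500 = 0.4267
Terminal stock prices: S_u = 58, S_d = 28
Terminal payoffs (S − K): max(22, 0) = 22, max(-8, 0) = 0
Node 0 (S = 40): V_0 = 1/1.02·[0.4267·22.0000 + 0.5733·0.0000] = 9.2026

$9.20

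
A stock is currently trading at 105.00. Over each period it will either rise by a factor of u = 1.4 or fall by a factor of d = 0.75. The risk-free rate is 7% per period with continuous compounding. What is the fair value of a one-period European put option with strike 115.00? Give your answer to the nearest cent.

17.03

Risk-neutral probability p = (e^0.07 − 0.75)/(1.4 − 0.75) = 0.3225/0.6500 = 0.4962
Terminal stock prices: S_u = 147, S_d = 78.75
Terminal payoffs (K − S): max(-32, 0) = 0, max(36.25, 0) = 36.25
Node 0 (S = 105): V_0 = e^(−0.07)·[0.4962·0.0000 + 0.5038·36.2500] = 17.0292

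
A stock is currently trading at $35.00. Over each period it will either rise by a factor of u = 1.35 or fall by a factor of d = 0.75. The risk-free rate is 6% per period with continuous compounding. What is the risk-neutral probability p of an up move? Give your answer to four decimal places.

p = 0.5197

Risk-neutral probability p = (e^0.06 − 0.75)/(1.35 − 0.75) = 0.3118/0.6000 = 0.5197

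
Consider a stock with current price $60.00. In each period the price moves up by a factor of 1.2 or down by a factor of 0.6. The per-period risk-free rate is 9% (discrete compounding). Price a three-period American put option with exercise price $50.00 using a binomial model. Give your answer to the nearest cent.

$3.21

Risk-neutral probability p = (1 + 0.09 − 0.6)/(1.2 − 0.6) = 0.4900/0.6000 = 0.8167
Terminal stock prices: S_uuu = 103.7, S_uud = 51.84, S_udd = 25.92, S_ddd = 12.96
Terminal payoffs (K − S): max(-53.68, 0) = 0, max(-1.84, 0) = 0, max(24.08, 0) = 24.08, max(37.04, 0) = 37.04
Node uu (S = 86.4): continuation = 1/1.09·[0.8167·0.0000 + 0.1833·0.0000] = 0.0000; exercise value = 0.0000 ≤ continuation, so V_uu = 0.0000
Node ud (S = 43.2): continuation = 1/1.09·[0.8167·0.0000 + 0.1833·24.0800] = 4.0502; exercise value = 6.8000 > continuation, so V_ud = 6.8000 (exercise)
Node dd (S = 21.6): continuation = 1/1.09·[0.8167·24.0800 + 0.1833·37.0400] = 24.2716; exercise value = 28.4000 > continuation, so V_dd = 28.4000 (exercise)
Node u (S = 72): continuation = 1/1.09·[0.8167·0.0000 + 0.1833·6.8000] = 1.1437; exercise value = 0.0000 ≤ continuation, so V_u = 1.1437
Node d (S = 36): continuation = 1/1.09·[0.8167·6.8000 + 0.1833·28.4000] = 9.8716; exercise value = 14.0000 > continuation, so V_d = 14.0000 (exercise)
Node 0 (S = 60): continuation = 1/1.09·[0.8167·1.1437 + 0.1833·14.0000] = 3.2117; exercise value = 0.0000 ≤ continuation, so V_0 = 3.2117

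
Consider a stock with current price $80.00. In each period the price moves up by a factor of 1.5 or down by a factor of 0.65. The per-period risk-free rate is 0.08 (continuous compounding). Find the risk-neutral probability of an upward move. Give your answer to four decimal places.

Risk-neutral probability p = (e^0.08 − 0.65)/(1.5 − 0.65) = 0.4333/0.8500 = 0.5097

p = 0.5097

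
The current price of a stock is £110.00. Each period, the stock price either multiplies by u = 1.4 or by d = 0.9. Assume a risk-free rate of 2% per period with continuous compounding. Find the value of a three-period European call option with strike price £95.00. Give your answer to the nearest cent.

Risk-neutral probability p = (e^0.02 − 0.9)/(1.4 − 0.9) = 0.1202/0.5000 = 0.2404
Terminal stock prices: S_uuu = 301.8, S_uud = 194, S_udd = 124.7, S_ddd = 80.19
Terminal payoffs (S − K): max(206.8, 0) = 206.8, max(99.04, 0) = 99.04, max(29.74, 0) = 29.74, max(-14.81, 0) = 0
Node uu (S = 215.6): V_uu = e^(−0.02)·[0.2404·206.8400 + 0.7596·99.0400] = 122.4811
Node ud (S = 138.6): V_ud = e^(−0.02)·[0.2404·99.0400 + 0.7596·29.7400] = 45.4811
Node dd (S = 89.1): V_dd = e^(−0.02)·[0.2404·29.7400 + 0.7596·0.0000] = 7.0080
Node u (S = 154): V_u = e^(−0.02)·[0.2404·122.4811 + 0.7596·45.4811] = 62.7250
Node d (S = 99): V_d = e^(−0.02)·[0.2404·45.4811 + 0.7596·7.0080] = 15.9351
Node 0 (S = 110): V_0 = e^(−0.02)·[0.2404·62.7250 + 0.7596·15.9351] = 26.6453

£26.65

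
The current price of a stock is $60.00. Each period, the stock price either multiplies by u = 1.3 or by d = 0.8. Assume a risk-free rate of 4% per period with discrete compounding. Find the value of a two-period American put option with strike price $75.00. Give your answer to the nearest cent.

$16.41

Risk-neutral probability p = (1 + 0.04 − 0.8)/(1.3 − 0.8) = 0.2400/0.5000 = 0.4800
Terminal stock prices: S_uu = 101.4, S_ud = 62.4, S_dd = 38.4
Terminal payoffs (K − S): max(-26.4, 0) = 0, max(12.6, 0) = 12.6, max(36.6, 0) = 36.6
Node u (S = 78): continuation = 1/1.04·[0.4800·0.0000 + 0.5200·12.6000] = 6.3000; exercise value = 0.0000 ≤ continuation, so V_u = 6.3000
Node d (S = 48): continuation = 1/1.04·[0.4800·12.6000 + 0.5200·36.6000] = 24.1154; exercise value = 27.0000 > continuation, so V_d = 27.0000 (exercise)
Node 0 (S = 60): continuation = 1/1.04·[0.4800·6.3000 + 0.5200·27.0000] = 16.4077; exercise value = 15.0000 ≤ continuation, so V_0 = 16.4077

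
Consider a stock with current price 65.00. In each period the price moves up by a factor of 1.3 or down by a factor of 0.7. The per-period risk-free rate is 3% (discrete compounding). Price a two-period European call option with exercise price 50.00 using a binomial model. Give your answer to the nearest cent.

21.33

Risk-neutral probability p = (1 + 0.03 − 0.7)/(1.3 − 0.7) = 0.3300/0.6000 = 0.5500
Terminal stock prices: S_uu = 109.9, S_ud = 59.15, S_dd = 31.85
Terminal payoffs (S − K): max(59.85, 0) = 59.85, max(9.15, 0) = 9.15, max(-18.15, 0) = 0
Node u (S = 84.5): V_u = 1/1.03·[0.5500·59.8500 + 0.4500·9.1500] = 35.9563
Node d (S = 45.5): V_d = 1/1.03·[0.5500·9.1500 + 0.4500·0.0000] = 4.8859
Node 0 (S = 65): V_0 = 1/1.03·[0.5500·35.9563 + 0.4500·4.8859] = 21.3346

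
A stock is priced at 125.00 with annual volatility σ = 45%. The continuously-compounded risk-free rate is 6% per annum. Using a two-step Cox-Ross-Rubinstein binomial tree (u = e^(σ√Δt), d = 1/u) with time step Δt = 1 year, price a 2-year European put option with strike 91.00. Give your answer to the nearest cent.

CRR parameters: u = e^(σ√Δt) = e^(0.45·√1) = 1.5683, d = 1/u = 0.6376
Per-period rate: rΔt = 0.06·1 = 0.06, so R = e^0.06 = 1.0618
Risk-neutral probability p = (e^0.06 − 0.6376)/(1.5683 − 0.6376) = 0.4242/0.9307 = 0.4558
Terminal stock prices: S_uu = 307.5, S_ud = 125, S_dd = 50.82
Terminal payoffs (K − S): max(-216.5, 0) = 0, max(-34, 0) = 0, max(40.18, 0) = 40.18
Node u (S = 196): V_u = e^(−0.06)·[0.4558·0.0000 + 0.5442·0.0000] = 0.0000
Node d (S = 79.7): V_d = e^(−0.06)·[0.4558·0.0000 + 0.5442·40.1788] = 20.5919
Node 0 (S = 125): V_0 = e^(−0.06)·[0.4558·0.0000 + 0.5442·20.5919] = 10.5534

10.55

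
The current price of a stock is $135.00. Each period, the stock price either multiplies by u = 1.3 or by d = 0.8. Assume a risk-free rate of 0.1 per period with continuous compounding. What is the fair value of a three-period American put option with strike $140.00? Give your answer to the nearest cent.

Risk-neutral probability p = (e^0.1 − 0.8)/(1.3 − 0.8) = 0.3052/0.5000 = 0.6103
Terminal stock prices: S_uuu = 296.6, S_uud = 182.5, S_udd = 112.3, S_ddd = 69.12
Terminal payoffs (K − S): max(-156.6, 0) = 0, max(-42.52, 0) = 0, max(27.68, 0) = 27.68, max(70.88, 0) = 70.88
Node uu (S = 228.2): continuation = e^(−0.1)·[0.6103·0.0000 + 0.3897·0.0000] = 0.0000; exercise value = 0.0000 ≤ continuation, so V_uu = 0.0000
Node ud (S = 140.4): continuation = e^(−0.1)·[0.6103·0.0000 + 0.3897·27.6800] = 9.7593; exercise value = 0.0000 ≤ continuation, so V_ud = 9.7593
Node dd (S = 86.4): continuation = e^(−0.1)·[0.6103·27.6800 + 0.3897·70.8800] = 40.2772; exercise value = 53.6000 > continuation, so V_dd = 53.6000 (exercise)
Node u (S = 175.5): continuation = e^(−0.1)·[0.6103·0.0000 + 0.3897·9.7593] = 3.4409; exercise value = 0.0000 ≤ continuation, so V_u = 3.4409
Node d (S = 108): continuation = e^(−0.1)·[0.6103·9.7593 + 0.3897·53.6000] = 24.2878; exercise value = 32.0000 > continuation, so V_d = 32.0000 (exercise)
Node 0 (S = 135): continuation = e^(−0.1)·[0.6103·3.4409 + 0.3897·32.0000] = 13.1828; exercise value = 5.0000 ≤ continuation, so V_0 = 13.1828

$13.18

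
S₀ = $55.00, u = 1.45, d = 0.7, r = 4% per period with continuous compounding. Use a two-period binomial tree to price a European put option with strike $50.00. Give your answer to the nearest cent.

Risk-neutral probability p = (e^0.04 − 0.7)/(1.45 − 0.7) = 0.3408/0.7500 = 0.4544
Terminal stock prices: S_uu = 115.6, S_ud = 55.82, S_dd = 26.95
Terminal payoffs (K − S): max(-65.64, 0) = 0, max(-5.825, 0) = 0, max(23.05, 0) = 23.05
Node u (S = 79.75): V_u = e^(−0.04)·[0.4544·0.0000 + 0.5456·0.0000] = 0.0000
Node d (S = 38.5): V_d = e^(−0.04)·[0.4544·0.0000 + 0.5456·23.0500] = 12.0826
Node 0 (S = 55): V_0 = e^(−0.04)·[0.4544·0.0000 + 0.5456·12.0826] = 6.3336

$6.33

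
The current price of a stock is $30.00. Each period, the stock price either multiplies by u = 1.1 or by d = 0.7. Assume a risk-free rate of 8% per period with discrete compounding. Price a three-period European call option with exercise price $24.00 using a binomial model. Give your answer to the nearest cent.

Risk-neutral probability p = (1 + 0.08 − 0.7)/(1.1 − 0.7) = 0.3800/0.4000 = 0.9500
Terminal stock prices: S_uuu = 39.93, S_uud = 25.41, S_udd = 16.17, S_ddd = 10.29
Terminal payoffs (S − K): max(15.93, 0) = 15.93, max(1.41, 0) = 1.41, max(-7.83, 0) = 0, max(-13.71, 0) = 0
Node uu (S = 36.3): V_uu = 1/1.08·[0.9500·15.9300 + 0.0500·1.4100] = 14.0778
Node ud (S = 23.1): V_ud = 1/1.08·[0.9500·1.4100 + 0.0500·0.0000] = 1.2403
Node dd (S = 14.7): V_dd = 1/1.08·[0.9500·0.0000 + 0.0500·0.0000] = 0.0000
Node u (S = 33): V_u = 1/1.08·[0.9500·14.0778 + 0.0500·1.2403] = 12.4407
Node d (S = 21): V_d = 1/1.08·[0.9500·1.2403 + 0.0500·0.0000] = 1.0910
Node 0 (S = 30): V_0 = 1/1.08·[0.9500·12.4407 + 0.0500·1.0910] = 10.9937

$10.99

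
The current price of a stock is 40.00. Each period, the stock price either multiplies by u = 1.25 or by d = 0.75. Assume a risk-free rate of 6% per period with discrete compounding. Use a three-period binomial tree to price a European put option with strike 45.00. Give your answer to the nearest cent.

5.10

Risk-neutral probability p = (1 + 0.06 − 0.75)/(1.25 − 0.75) = 0.3100/0.5000 = 0.6200
Terminal stock prices: S_uuu = 78.12, S_uud = 46.88, S_udd = 28.12, S_ddd = 16.88
Terminal payoffs (K − S): max(-33.12, 0) = 0, max(-1.875, 0) = 0, max(16.88, 0) = 16.88, max(28.12, 0) = 28.12
Node uu (S = 62.5): V_uu = 1/1.06·[0.6200·0.0000 + 0.3800·0.0000] = 0.0000
Node ud (S = 37.5): V_ud = 1/1.06·[0.6200·0.0000 + 0.3800·16.8750] = 6.0495
Node dd (S = 22.5): V_dd = 1/1.06·[0.6200·16.8750 + 0.3800·28.1250] = 19.9528
Node u (S = 50): V_u = 1/1.06·[0.6200·0.0000 + 0.3800·6.0495] = 2.1687
Node d (S = 30): V_d = 1/1.06·[0.6200·6.0495 + 0.3800·19.9528] = 10.6913
Node 0 (S = 40): V_0 = 1/1.06·[0.6200·2.1687 + 0.3800·10.6913] = 5.1012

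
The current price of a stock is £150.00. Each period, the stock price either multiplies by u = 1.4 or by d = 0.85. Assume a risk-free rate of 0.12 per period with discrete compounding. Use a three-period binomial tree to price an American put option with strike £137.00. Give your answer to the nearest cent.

Risk-neutral probability p = (1 + 0.12 − 0.85)/(1.4 − 0.85) = 0.2700/0.5500 = 0.4909
Terminal stock prices: S_uuu = 411.6, S_uud = 249.9, S_udd = 151.7, S_ddd = 92.12
Terminal payoffs (K − S): max(-274.6, 0) = 0, max(-112.9, 0) = 0, max(-14.72, 0) = 0, max(44.88, 0) = 44.88
Node uu (S = 294): continuation = 1/1.12·[0.4909·0.0000 + 0.5091·0.0000] = 0.0000; exercise value = 0.0000 ≤ continuation, so V_uu = 0.0000
Node ud (S = 178.5): continuation = 1/1.12·[0.4909·0.0000 + 0.5091·0.0000] = 0.0000; exercise value = 0.0000 ≤ continuation, so V_ud = 0.0000
Node dd (S = 108.4): continuation = 1/1.12·[0.4909·0.0000 + 0.5091·44.8813] = 20.4006; exercise value = 28.6250 > continuation, so V_dd = 28.6250 (exercise)
Node u (S = 210): continuation = 1/1.12·[0.4909·0.0000 + 0.5091·0.0000] = 0.0000; exercise value = 0.0000 ≤ continuation, so V_u = 0.0000
Node d (S = 127.5): continuation = 1/1.12·[0.4909·0.0000 + 0.5091·28.6250] = 13.0114; exercise value = 9.5000 ≤ continuation, so V_d = 13.0114
Node 0 (S = 150): continuation = 1/1.12·[0.4909·0.0000 + 0.5091·13.0114] = 5.9143; exercise value = 0.0000 ≤ continuation, so V_0 = 5.9143

£5.91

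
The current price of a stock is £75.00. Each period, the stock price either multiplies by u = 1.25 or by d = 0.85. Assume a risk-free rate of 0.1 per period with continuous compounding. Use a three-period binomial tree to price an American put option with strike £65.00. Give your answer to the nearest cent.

Risk-neutral probability p = (e^0.1 − 0.85)/(1.25 − 0.85) = 0.2552/0.4000 = 0.6379
Terminal stock prices: S_uuu = 146.5, S_uud = 99.61, S_udd = 67.73, S_ddd = 46.06
Terminal payoffs (K − S): max(-81.48, 0) = 0, max(-34.61, 0) = 0, max(-2.734, 0) = 0, max(18.94, 0) = 18.94
Node uu (S = 117.2): continuation = e^(−0.1)·[0.6379·0.0000 + 0.3621·0.0000] = 0.0000; exercise value = 0.0000 ≤ continuation, so V_uu = 0.0000
Node ud (S = 79.69): continuation = e^(−0.1)·[0.6379·0.0000 + 0.3621·0.0000] = 0.0000; exercise value = 0.0000 ≤ continuation, so V_ud = 0.0000
Node dd (S = 54.19): continuation = e^(−0.1)·[0.6379·0.0000 + 0.3621·18.9406] = 6.2053; exercise value = 10.8125 > continuation, so V_dd = 10.8125 (exercise)
Node u (S = 93.75): continuation = e^(−0.1)·[0.6379·0.0000 + 0.3621·0.0000] = 0.0000; exercise value = 0.0000 ≤ continuation, so V_u = 0.0000
Node d (S = 63.75): continuation = e^(−0.1)·[0.6379·0.0000 + 0.3621·10.8125] = 3.5424; exercise value = 1.2500 ≤ continuation, so V_d = 3.5424
Node 0 (S = 75): continuation = e^(−0.1)·[0.6379·0.0000 + 0.3621·3.5424] = 1.1605; exercise value = 0.0000 ≤ continuation, so V_0 = 1.1605

£1.16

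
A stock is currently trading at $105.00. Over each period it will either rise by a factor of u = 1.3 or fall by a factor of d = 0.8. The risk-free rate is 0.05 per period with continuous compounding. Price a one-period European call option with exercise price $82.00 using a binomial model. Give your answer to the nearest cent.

Risk-neutral probability p = (e^0.05 − 0.8)/(1.3 − 0.8) = 0.2513/0.5000 = 0.5025
Terminal stock prices: S_u = 136.5, S_d = 84
Terminal payoffs (S − K): max(54.5, 0) = 54.5, max(2, 0) = 2
Node 0 (S = 105): V_0 = e^(−0.05)·[0.5025·54.5000 + 0.4975·2.0000] = 26.9992

$27.00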